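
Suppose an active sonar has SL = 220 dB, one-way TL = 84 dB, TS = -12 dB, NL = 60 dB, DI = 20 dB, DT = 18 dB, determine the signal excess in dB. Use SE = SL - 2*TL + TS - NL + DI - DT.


SE = SL - 2*TL + TS - NL + DI - DT = 220 - 2*84 + (-12) - 60 + 20 - 18 = -18

-18 dB


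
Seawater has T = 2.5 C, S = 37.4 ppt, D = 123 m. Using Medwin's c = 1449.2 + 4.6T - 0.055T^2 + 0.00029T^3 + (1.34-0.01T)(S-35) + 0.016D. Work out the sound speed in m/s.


c = 1449.2 + 4.6*2.5 - 0.055*2.5^2 + 0.00029*2.5^3 + (1.34 - 0.01*2.5)*(37.4 - 35) + 0.016*123 = 1465.48

1465.48 m/s


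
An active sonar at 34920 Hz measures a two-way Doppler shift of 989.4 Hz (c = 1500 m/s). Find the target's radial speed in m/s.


21.25 m/s


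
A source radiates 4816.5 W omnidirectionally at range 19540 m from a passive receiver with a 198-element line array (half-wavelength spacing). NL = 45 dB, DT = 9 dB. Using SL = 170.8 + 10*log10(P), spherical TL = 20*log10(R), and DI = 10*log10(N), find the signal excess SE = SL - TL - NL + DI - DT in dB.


Step 1: SL = 170.8 + 10*log10(4816.5) = 207.63 dB
Step 2: TL = 20*log10(19540) = 85.82 dB
Step 3: DI = 10*log10(198) = 22.97 dB
Step 4: SE = SL - TL - NL + DI - DT = 207.63 - 85.82 - 45 + 22.97 - 9 = 90.78

90.78 dB


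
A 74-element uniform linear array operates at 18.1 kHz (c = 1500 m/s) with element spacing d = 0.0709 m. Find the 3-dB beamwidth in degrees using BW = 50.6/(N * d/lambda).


0.8 deg


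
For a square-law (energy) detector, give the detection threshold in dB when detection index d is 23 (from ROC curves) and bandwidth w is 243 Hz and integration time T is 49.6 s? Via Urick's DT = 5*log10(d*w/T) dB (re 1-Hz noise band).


10.26 dB


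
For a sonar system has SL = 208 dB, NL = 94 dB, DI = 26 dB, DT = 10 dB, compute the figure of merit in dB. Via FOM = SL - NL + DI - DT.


FOM = SL - NL + DI - DT = 208 - 94 + 26 - 10 = 130

130 dB


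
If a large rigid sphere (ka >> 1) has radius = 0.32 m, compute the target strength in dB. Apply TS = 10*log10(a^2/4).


-15.92 dB


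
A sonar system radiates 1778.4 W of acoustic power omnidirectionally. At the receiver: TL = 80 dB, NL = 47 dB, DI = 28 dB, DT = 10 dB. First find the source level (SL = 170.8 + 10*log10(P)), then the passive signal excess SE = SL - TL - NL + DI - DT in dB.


Step 1: SL = 170.8 + 10*log10(1778.4) = 203.3 dB
Step 2: SE = SL - TL - NL + DI - DT = 203.3 - 80 - 47 + 28 - 10 = 94.3

94.3 dB


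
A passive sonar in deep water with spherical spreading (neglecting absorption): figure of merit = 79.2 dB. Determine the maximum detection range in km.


9.12 km


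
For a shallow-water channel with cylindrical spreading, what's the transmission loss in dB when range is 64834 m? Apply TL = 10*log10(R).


48.12 dB


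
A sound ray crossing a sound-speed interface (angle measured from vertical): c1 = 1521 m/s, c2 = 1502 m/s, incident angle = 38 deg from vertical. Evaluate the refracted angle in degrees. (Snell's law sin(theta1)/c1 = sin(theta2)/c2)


sin(theta2) = (c2/c1)*sin(theta1) = (1502/1521)*sin(38 deg) = 0.60797
theta2 = arcsin(0.60797) = 37.44

37.44 deg


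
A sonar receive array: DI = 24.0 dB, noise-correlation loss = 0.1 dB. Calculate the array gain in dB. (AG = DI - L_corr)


AG = DI - L_corr = 24.0 - 0.1 = 23.9

23.9 dB


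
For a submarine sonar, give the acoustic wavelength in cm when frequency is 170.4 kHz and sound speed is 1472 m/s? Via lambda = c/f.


lambda = c/f = 1472 / 170400 = 0.0086 m = 0.86 cm

0.86 cm


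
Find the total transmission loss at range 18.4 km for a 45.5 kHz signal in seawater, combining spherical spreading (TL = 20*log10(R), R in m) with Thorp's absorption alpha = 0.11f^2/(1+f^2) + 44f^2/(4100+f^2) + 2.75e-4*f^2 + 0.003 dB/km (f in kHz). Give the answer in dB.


Step 1 (Thorp): alpha = 0.11*2070.25/(1+2070.25) + 44*2070.25/(4100+2070.25) + 2.75e-4*2070.25 + 0.003 = 15.4452 dB/km
Step 2: TL_spread = 20*log10(18400) = 85.3 dB
Step 3: TL_abs = alpha*R = 15.4452 * 18.4 = 284.19 dB
Step 4: TL_total = 85.3 + 284.19 = 369.49

369.49 dB


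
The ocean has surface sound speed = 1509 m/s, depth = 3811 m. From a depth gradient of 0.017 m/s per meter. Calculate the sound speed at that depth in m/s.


1573.787 m/s


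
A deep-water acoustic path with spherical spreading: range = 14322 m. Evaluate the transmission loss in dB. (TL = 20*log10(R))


TL = 20*log10(14322) = 83.12

83.12 dB


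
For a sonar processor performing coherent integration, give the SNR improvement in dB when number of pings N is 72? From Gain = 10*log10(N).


18.57 dB


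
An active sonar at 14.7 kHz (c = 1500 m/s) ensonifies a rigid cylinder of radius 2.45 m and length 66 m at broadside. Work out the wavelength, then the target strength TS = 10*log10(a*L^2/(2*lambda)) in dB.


Step 1: lambda = c/f = 1500/14700 = 0.10204 m
Step 2: TS = 10*log10(a*L^2/(2*lambda)) = 10*log10(2.45*66^2/(2*0.10204)) = 47.18

47.18 dB


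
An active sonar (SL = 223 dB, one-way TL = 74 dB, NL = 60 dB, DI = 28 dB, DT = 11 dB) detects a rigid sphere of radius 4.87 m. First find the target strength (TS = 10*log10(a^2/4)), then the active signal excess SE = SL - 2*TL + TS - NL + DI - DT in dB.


Step 1: TS = 10*log10(4.87^2/4) = 7.73 dB
Step 2: SE = SL - 2*TL + TS - NL + DI - DT = 223 - 2*74 + (7.73) - 60 + 28 - 11 = 39.73

39.73 dB


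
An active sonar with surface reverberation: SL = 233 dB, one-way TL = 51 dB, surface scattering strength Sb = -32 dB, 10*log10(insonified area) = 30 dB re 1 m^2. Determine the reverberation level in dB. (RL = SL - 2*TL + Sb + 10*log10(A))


RL = SL - 2*TL + Sb + 10*log10(A) = 233 - 2*51 + (-32) + 30 = 129

129 dB


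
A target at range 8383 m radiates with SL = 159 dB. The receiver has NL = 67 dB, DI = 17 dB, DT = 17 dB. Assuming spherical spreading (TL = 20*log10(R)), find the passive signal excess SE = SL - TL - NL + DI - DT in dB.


13.53 dB


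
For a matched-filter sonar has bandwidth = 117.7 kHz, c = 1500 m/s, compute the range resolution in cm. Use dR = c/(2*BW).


dR = c/(2*BW) = 1500 / (2 * 117.7e3) = 0.0064 m = 0.64 cm

0.64 cm


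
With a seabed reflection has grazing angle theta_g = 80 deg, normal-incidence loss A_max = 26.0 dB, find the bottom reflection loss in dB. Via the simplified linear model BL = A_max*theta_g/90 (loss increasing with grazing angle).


23.11 dB


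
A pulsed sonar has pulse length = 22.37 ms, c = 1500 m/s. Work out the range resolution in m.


16.7775 m


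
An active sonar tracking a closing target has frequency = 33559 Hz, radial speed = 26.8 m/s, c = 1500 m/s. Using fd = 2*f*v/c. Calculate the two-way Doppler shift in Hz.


fd = 2*f*v/c = 2 * 33559 * 26.8 / 1500 = 1199.17

1199.17 Hz


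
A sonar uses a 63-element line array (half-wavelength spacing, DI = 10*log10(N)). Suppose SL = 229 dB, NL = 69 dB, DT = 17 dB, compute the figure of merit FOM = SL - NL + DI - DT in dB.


Step 1: DI = 10*log10(63) = 17.99 dB
Step 2: FOM = SL - NL + DI - DT = 229 - 69 + 17.99 - 17 = 160.99

160.99 dB


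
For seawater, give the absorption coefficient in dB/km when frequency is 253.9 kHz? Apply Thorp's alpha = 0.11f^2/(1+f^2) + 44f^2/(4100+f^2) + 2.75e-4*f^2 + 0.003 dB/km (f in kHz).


f^2 = 64465.21
alpha = 0.11*64465.21/(1+64465.21) + 44*64465.21/(4100+64465.21) + 2.75e-4*64465.21 + 0.003 = 59.21

59.21 dB/km


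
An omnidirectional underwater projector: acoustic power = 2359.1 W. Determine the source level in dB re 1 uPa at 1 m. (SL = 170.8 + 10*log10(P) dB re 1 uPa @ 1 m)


SL = 170.8 + 10*log10(2359.1) = 170.8 + 33.73 = 204.53

204.53 dB


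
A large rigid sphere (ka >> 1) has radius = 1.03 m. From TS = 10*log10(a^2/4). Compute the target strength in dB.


TS = 10*log10(1.03^2 / 4) = 10*log10(0.265225) = -5.76

-5.76 dB


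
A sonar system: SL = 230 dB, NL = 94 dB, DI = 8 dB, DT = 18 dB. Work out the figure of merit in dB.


FOM = SL - NL + DI - DT = 230 - 94 + 8 - 18 = 126

126 dB


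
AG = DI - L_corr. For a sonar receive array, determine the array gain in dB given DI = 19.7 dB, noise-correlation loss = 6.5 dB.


AG = DI - L_corr = 19.7 - 6.5 = 13.2

13.2 dB


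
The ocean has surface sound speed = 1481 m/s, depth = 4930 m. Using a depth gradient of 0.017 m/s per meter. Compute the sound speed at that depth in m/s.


c = 1481 + 0.017 * 4930 = 1564.81

1564.81 m/s


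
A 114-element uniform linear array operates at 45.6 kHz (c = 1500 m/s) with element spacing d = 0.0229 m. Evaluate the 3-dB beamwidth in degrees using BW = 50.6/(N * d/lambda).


Step 1: lambda = 1500/45600 = 0.03289 m
Step 2: d/lambda = 0.0229/0.03289 = 0.6963
Step 3: BW = 50.6/(N * d/lambda) = 50.6/(114 * 0.6963) = 0.64

0.64 deg


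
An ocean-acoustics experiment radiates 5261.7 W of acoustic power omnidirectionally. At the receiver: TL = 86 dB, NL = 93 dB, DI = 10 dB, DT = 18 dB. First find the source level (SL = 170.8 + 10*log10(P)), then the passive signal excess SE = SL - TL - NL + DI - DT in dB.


Step 1: SL = 170.8 + 10*log10(5261.7) = 208.01 dB
Step 2: SE = SL - TL - NL + DI - DT = 208.01 - 86 - 93 + 10 - 18 = 21.01

21.01 dB


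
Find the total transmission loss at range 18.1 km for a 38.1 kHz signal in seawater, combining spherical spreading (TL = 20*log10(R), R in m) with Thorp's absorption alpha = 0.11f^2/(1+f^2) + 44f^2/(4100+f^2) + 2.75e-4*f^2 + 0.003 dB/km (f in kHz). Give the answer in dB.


302.66 dB


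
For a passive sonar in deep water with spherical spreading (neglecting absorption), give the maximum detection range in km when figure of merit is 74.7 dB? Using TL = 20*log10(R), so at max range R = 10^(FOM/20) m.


5.43 km


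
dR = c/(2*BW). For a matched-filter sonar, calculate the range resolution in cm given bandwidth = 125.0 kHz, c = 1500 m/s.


0.6 cm


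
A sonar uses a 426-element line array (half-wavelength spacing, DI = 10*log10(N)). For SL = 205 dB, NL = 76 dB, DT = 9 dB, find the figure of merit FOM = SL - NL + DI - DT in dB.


Step 1: DI = 10*log10(426) = 26.29 dB
Step 2: FOM = SL - NL + DI - DT = 205 - 76 + 26.29 - 9 = 146.29

146.29 dB


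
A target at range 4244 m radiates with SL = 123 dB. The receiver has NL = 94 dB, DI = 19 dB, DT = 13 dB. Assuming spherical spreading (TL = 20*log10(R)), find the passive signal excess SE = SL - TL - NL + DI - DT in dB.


Step 1: TL = 20*log10(4244) = 72.56 dB
Step 2: SE = 123 - 72.56 - 94 + 19 - 13 = -37.56

-37.56 dB


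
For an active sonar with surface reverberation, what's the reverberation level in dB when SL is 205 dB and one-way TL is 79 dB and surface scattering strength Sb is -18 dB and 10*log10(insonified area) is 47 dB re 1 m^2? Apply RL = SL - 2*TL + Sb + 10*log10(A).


76 dB


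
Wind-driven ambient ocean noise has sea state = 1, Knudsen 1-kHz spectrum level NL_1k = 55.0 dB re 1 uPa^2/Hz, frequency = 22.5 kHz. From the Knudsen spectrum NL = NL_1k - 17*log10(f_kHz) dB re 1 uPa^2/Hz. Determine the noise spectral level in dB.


NL = NL_1k - 17*log10(f_kHz) = 55.0 - 17*log10(22.5) = 55.0 - (22.99) = 32.01

32.01 dB


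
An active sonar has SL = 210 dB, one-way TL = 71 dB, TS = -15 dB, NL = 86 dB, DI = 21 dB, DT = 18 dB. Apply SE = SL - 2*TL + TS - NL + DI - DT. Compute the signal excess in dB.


SE = SL - 2*TL + TS - NL + DI - DT = 210 - 2*71 + (-15) - 86 + 21 - 18 = -30

-30 dB


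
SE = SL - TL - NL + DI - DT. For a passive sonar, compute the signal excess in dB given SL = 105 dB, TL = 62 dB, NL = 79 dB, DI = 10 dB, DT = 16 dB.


SE = SL - TL - NL + DI - DT = 105 - 62 - 79 + 10 - 16 = -42

-42 dB


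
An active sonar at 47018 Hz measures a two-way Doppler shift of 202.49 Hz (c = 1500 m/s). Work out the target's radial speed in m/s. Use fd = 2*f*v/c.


From fd = 2*f*v/c, v = c*fd/(2*f) = 1500 * 202.49 / (2*47018) = 3.23

3.23 m/s


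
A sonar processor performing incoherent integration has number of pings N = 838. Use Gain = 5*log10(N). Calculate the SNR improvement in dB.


14.62 dB


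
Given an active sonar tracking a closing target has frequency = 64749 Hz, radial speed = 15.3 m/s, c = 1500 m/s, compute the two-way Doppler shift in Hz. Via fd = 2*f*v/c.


1320.88 Hz


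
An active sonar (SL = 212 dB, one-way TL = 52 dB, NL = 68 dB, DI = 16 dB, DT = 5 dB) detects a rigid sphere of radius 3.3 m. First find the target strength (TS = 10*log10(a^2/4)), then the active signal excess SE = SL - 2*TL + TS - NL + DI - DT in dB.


Step 1: TS = 10*log10(3.3^2/4) = 4.35 dB
Step 2: SE = SL - 2*TL + TS - NL + DI - DT = 212 - 2*52 + (4.35) - 68 + 16 - 5 = 55.35

55.35 dB


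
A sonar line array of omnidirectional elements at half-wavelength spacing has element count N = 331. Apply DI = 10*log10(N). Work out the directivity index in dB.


DI = 10*log10(331) = 25.2

25.2 dB


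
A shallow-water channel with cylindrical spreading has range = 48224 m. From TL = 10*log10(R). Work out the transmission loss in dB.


TL = 10*log10(48224) = 46.83

46.83 dB


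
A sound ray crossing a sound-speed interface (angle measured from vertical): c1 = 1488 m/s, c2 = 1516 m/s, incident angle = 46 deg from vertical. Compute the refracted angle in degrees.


47.13 deg


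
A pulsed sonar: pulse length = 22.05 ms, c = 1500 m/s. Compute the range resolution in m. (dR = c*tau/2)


16.5375 m


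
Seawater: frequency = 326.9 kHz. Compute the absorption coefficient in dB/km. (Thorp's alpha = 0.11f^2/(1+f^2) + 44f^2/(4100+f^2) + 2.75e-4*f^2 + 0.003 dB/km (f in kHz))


71.875 dB/km


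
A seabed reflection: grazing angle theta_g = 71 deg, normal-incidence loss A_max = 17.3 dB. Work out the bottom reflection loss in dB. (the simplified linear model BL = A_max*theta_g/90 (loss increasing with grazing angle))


BL = A_max * theta_g / 90 = 17.3 * 71 / 90 = 13.65

13.65 dB


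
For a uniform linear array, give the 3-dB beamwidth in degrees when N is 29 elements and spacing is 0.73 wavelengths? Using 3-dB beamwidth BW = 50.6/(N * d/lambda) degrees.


2.39 deg


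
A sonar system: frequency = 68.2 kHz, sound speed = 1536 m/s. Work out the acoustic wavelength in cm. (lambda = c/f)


2.25 cm


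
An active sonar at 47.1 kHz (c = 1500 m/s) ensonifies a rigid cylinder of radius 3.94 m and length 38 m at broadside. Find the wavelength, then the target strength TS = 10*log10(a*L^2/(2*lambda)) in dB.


Step 1: lambda = c/f = 1500/47100 = 0.03185 m
Step 2: TS = 10*log10(a*L^2/(2*lambda)) = 10*log10(3.94*38^2/(2*0.03185)) = 49.51

49.51 dB


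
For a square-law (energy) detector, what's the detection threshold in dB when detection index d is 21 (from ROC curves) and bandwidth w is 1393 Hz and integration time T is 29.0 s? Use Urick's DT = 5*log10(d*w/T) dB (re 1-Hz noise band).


15.02 dB


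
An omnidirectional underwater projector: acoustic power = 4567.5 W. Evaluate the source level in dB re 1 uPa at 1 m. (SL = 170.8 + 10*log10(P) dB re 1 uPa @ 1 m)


SL = 170.8 + 10*log10(4567.5) = 170.8 + 36.6 = 207.4

207.4 dB


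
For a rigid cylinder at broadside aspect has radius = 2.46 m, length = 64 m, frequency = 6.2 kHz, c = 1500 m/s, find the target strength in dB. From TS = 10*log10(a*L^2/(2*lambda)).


lambda = 1500/6200 = 0.24194 m
TS = 10*log10(2.46*64^2/(2*0.24194)) = 43.19

43.19 dB


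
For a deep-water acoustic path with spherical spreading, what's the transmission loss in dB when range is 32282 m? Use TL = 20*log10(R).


TL = 20*log10(32282) = 90.18

90.18 dB


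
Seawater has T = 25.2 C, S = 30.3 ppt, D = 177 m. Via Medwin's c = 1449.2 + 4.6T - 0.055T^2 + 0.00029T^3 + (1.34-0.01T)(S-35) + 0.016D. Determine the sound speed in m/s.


c = 1449.2 + 4.6*25.2 - 0.055*25.2^2 + 0.00029*25.2^3 + (1.34 - 0.01*25.2)*(30.3 - 35) + 0.016*177 = 1532.55

1532.55 m/s


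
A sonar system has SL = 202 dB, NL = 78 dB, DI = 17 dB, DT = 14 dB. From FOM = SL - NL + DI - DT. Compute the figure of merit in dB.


FOM = SL - NL + DI - DT = 202 - 78 + 17 - 14 = 127

127 dB


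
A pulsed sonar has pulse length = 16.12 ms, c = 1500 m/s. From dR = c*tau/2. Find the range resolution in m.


dR = c*tau/2 = 1500 * 16.12e-3 / 2 = 12.09

12.09 m


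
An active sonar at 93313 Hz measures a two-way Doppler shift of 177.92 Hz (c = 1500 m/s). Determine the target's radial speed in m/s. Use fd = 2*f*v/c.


From fd = 2*f*v/c, v = c*fd/(2*f) = 1500 * 177.92 / (2*93313) = 1.43

1.43 m/s


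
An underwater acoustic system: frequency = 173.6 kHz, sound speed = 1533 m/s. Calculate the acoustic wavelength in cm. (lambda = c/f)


lambda = c/f = 1533 / 173600 = 0.0088 m = 0.88 cm

0.88 cm


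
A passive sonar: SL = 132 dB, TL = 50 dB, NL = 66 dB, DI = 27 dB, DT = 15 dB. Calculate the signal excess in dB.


SE = SL - TL - NL + DI - DT = 132 - 50 - 66 + 27 - 15 = 28

28 dB


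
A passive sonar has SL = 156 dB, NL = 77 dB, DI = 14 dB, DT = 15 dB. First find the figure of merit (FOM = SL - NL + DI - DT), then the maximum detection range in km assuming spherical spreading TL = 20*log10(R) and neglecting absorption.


Step 1: FOM = SL - NL + DI - DT = 156 - 77 + 14 - 15 = 78 dB
Step 2: at max range FOM = TL = 20*log10(R), so R = 10^(78/20) = 7943.28 m = 7.94 km

7.94 km


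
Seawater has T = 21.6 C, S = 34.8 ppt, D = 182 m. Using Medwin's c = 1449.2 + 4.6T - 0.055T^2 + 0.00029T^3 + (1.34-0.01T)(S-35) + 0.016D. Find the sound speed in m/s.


c = 1449.2 + 4.6*21.6 - 0.055*21.6^2 + 0.00029*21.6^3 + (1.34 - 0.01*21.6)*(34.8 - 35) + 0.016*182 = 1528.51

1528.51 m/s


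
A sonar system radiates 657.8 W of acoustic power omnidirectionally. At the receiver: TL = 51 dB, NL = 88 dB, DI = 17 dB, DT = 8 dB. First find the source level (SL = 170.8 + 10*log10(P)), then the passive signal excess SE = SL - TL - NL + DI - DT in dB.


Step 1: SL = 170.8 + 10*log10(657.8) = 198.98 dB
Step 2: SE = SL - TL - NL + DI - DT = 198.98 - 51 - 88 + 17 - 8 = 68.98

68.98 dB


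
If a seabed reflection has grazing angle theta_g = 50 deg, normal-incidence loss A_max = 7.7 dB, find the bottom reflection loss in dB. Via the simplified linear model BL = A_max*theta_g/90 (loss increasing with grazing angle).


4.28 dB


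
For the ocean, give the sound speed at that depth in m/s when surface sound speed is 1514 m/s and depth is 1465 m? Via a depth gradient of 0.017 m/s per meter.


c = 1514 + 0.017 * 1465 = 1538.905

1538.905 m/s


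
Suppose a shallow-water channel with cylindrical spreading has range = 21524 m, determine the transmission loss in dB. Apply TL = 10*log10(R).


TL = 10*log10(21524) = 43.33

43.33 dB


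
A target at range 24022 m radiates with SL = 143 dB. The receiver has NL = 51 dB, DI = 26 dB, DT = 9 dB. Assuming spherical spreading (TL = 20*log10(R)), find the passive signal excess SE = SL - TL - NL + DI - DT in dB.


Step 1: TL = 20*log10(24022) = 87.61 dB
Step 2: SE = 143 - 87.61 - 51 + 26 - 9 = 21.39

21.39 dB


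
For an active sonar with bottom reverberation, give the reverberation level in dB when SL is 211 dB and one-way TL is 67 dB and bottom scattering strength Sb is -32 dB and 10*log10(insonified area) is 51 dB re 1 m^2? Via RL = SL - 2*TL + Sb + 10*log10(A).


RL = SL - 2*TL + Sb + 10*log10(A) = 211 - 2*67 + (-32) + 51 = 96

96 dB


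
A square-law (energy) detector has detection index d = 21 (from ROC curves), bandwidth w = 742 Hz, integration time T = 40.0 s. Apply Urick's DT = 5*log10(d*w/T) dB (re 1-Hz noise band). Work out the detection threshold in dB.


DT = 5*log10(d*w/T) = 5*log10(21 * 742 / 40.0) = 5*log10(389.55) = 12.95

12.95 dB


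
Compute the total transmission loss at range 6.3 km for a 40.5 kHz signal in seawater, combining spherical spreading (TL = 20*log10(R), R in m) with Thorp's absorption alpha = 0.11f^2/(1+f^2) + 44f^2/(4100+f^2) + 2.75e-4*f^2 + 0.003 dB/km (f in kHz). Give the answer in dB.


158.75 dB


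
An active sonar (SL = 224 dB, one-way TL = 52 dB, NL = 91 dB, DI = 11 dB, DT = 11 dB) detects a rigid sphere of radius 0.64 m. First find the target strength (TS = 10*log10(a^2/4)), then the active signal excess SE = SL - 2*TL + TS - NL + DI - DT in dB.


Step 1: TS = 10*log10(0.64^2/4) = -9.9 dB
Step 2: SE = SL - 2*TL + TS - NL + DI - DT = 224 - 2*52 + (-9.9) - 91 + 11 - 11 = 19.1

19.1 dB


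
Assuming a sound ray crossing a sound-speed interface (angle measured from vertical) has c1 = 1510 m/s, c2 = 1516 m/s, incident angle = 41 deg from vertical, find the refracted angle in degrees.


41.2 deg


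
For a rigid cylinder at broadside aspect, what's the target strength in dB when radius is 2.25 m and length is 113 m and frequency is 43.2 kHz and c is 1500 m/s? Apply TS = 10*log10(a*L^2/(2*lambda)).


lambda = 1500/43200 = 0.03472 m
TS = 10*log10(2.25*113^2/(2*0.03472)) = 56.17

56.17 dB


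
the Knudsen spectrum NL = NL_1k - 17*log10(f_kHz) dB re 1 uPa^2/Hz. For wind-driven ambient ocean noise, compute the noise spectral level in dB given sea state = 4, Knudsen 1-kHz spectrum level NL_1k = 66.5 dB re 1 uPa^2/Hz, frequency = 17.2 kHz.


NL = NL_1k - 17*log10(f_kHz) = 66.5 - 17*log10(17.2) = 66.5 - (21.0) = 45.5

45.5 dB


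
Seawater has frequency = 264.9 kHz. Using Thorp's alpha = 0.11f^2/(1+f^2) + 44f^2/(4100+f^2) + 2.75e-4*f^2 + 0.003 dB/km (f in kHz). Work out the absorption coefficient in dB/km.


f^2 = 70172.01
alpha = 0.11*70172.01/(1+70172.01) + 44*70172.01/(4100+70172.01) + 2.75e-4*70172.01 + 0.003 = 60.981

60.981 dB/km


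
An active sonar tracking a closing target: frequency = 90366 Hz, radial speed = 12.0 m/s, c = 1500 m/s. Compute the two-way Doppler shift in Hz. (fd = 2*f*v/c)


1445.86 Hz


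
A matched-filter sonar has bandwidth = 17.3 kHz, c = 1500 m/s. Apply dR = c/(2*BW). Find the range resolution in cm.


dR = c/(2*BW) = 1500 / (2 * 17.3e3) = 0.0434 m = 4.34 cm

4.34 cm


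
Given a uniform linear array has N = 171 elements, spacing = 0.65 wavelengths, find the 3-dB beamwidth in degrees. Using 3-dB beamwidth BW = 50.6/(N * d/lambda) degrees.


0.46 deg


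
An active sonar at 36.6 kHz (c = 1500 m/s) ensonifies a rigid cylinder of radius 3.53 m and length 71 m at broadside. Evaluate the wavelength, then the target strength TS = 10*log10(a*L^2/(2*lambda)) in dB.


Step 1: lambda = c/f = 1500/36600 = 0.04098 m
Step 2: TS = 10*log10(a*L^2/(2*lambda)) = 10*log10(3.53*71^2/(2*0.04098)) = 53.37

53.37 dB


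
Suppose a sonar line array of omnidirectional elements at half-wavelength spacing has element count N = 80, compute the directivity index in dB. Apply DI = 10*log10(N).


19.03 dB


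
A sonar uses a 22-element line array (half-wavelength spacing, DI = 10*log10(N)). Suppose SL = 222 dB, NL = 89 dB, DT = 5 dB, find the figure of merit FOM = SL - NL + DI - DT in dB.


Step 1: DI = 10*log10(22) = 13.42 dB
Step 2: FOM = SL - NL + DI - DT = 222 - 89 + 13.42 - 5 = 141.42

141.42 dB


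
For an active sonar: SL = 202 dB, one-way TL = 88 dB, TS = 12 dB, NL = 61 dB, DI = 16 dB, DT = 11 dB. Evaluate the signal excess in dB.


SE = SL - 2*TL + TS - NL + DI - DT = 202 - 2*88 + (12) - 61 + 16 - 11 = -18

-18 dB


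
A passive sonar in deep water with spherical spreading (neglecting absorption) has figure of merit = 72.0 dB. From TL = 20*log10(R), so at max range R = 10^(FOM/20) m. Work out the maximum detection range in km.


3.98 km


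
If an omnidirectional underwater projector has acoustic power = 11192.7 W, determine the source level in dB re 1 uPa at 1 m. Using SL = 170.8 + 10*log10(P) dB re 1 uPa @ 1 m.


211.29 dB


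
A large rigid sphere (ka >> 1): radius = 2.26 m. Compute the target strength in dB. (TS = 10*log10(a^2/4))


1.06 dB


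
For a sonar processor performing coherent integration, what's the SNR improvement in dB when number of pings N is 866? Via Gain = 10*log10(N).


Gain = 10*log10(866) = 29.38

29.38 dB


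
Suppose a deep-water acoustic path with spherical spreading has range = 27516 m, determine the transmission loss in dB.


TL = 20*log10(27516) = 88.79

88.79 dB


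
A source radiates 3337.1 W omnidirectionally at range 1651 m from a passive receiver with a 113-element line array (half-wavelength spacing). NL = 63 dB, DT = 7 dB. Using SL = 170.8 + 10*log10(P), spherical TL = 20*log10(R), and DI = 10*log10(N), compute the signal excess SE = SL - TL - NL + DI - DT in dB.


Step 1: SL = 170.8 + 10*log10(3337.1) = 206.03 dB
Step 2: TL = 20*log10(1651) = 64.35 dB
Step 3: DI = 10*log10(113) = 20.53 dB
Step 4: SE = SL - TL - NL + DI - DT = 206.03 - 64.35 - 63 + 20.53 - 7 = 92.21

92.21 dB


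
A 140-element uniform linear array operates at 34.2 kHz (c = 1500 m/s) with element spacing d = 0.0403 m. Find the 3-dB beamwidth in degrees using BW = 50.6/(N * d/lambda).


Step 1: lambda = 1500/34200 = 0.04386 m
Step 2: d/lambda = 0.0403/0.04386 = 0.9188
Step 3: BW = 50.6/(N * d/lambda) = 50.6/(140 * 0.9188) = 0.39

0.39 deg


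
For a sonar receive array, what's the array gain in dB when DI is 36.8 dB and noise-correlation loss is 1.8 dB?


AG = DI - L_corr = 36.8 - 1.8 = 35.0

35.0 dB


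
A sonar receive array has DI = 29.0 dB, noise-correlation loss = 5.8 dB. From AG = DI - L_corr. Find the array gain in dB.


AG = DI - L_corr = 29.0 - 5.8 = 23.2

23.2 dB


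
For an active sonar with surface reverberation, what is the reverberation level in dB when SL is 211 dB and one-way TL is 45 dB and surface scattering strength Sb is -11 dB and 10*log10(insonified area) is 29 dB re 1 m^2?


139 dB


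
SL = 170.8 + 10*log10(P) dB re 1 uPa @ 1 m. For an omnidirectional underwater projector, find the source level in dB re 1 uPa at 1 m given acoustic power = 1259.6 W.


SL = 170.8 + 10*log10(1259.6) = 170.8 + 31.0 = 201.8

201.8 dB


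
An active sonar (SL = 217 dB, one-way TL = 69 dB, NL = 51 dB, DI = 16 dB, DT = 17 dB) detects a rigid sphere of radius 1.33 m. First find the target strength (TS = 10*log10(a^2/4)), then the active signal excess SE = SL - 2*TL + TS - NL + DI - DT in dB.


Step 1: TS = 10*log10(1.33^2/4) = -3.54 dB
Step 2: SE = SL - 2*TL + TS - NL + DI - DT = 217 - 2*69 + (-3.54) - 51 + 16 - 17 = 23.46

23.46 dB


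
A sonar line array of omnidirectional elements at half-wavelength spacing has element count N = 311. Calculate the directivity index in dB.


DI = 10*log10(311) = 24.93

24.93 dB


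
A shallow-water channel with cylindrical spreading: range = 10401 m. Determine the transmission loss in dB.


TL = 10*log10(10401) = 40.17

40.17 dB


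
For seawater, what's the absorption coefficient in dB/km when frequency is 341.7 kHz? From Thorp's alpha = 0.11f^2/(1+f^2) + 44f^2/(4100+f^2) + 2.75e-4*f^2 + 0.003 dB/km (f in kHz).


f^2 = 116758.89
alpha = 0.11*116758.89/(1+116758.89) + 44*116758.89/(4100+116758.89) + 2.75e-4*116758.89 + 0.003 = 74.729

74.729 dB/km


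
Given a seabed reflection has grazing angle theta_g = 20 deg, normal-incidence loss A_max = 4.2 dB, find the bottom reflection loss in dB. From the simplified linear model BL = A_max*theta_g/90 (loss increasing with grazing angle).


BL = A_max * theta_g / 90 = 4.2 * 20 / 90 = 0.93

0.93 dB


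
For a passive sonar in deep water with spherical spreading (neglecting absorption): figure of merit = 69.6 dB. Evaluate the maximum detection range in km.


At max range FOM = TL, so 20*log10(R) = 69.6
R = 10^(69.6/20) = 3019.95 m = 3.02 km

3.02 km


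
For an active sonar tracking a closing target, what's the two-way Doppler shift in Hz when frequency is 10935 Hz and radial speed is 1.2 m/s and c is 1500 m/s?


fd = 2*f*v/c = 2 * 10935 * 1.2 / 1500 = 17.5

17.5 Hz


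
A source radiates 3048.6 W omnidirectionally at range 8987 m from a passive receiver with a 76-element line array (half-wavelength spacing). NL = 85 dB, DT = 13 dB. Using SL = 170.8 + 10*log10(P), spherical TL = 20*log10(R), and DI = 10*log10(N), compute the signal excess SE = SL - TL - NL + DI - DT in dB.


Step 1: SL = 170.8 + 10*log10(3048.6) = 205.64 dB
Step 2: TL = 20*log10(8987) = 79.07 dB
Step 3: DI = 10*log10(76) = 18.81 dB
Step 4: SE = SL - TL - NL + DI - DT = 205.64 - 79.07 - 85 + 18.81 - 13 = 47.38

47.38 dB


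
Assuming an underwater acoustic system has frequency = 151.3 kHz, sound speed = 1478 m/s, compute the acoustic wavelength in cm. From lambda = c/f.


0.98 cm


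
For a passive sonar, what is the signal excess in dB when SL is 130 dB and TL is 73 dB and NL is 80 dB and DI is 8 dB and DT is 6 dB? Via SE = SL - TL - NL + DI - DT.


SE = SL - TL - NL + DI - DT = 130 - 73 - 80 + 8 - 6 = -21

-21 dB


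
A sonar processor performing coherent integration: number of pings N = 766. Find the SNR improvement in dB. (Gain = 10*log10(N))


Gain = 10*log10(766) = 28.84

28.84 dB


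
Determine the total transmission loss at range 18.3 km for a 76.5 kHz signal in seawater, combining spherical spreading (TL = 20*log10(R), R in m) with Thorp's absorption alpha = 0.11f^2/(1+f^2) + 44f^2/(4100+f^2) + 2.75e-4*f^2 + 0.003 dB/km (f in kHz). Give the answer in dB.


Step 1 (Thorp): alpha = 0.11*5852.25/(1+5852.25) + 44*5852.25/(4100+5852.25) + 2.75e-4*5852.25 + 0.003 = 27.5958 dB/km
Step 2: TL_spread = 20*log10(18300) = 85.25 dB
Step 3: TL_abs = alpha*R = 27.5958 * 18.3 = 505.0 dB
Step 4: TL_total = 85.25 + 505.0 = 590.25

590.25 dB


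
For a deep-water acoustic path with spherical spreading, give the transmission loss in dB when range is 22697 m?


TL = 20*log10(22697) = 87.12

87.12 dB


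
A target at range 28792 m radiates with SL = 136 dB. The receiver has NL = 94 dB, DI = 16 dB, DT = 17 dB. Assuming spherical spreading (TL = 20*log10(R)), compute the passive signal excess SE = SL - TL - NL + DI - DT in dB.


Step 1: TL = 20*log10(28792) = 89.19 dB
Step 2: SE = 136 - 89.19 - 94 + 16 - 17 = -48.19

-48.19 dB


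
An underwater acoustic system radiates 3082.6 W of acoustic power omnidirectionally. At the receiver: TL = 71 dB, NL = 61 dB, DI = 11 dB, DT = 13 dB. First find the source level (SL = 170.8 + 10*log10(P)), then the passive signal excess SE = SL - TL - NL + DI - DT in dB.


Step 1: SL = 170.8 + 10*log10(3082.6) = 205.69 dB
Step 2: SE = SL - TL - NL + DI - DT = 205.69 - 71 - 61 + 11 - 13 = 71.69

71.69 dB


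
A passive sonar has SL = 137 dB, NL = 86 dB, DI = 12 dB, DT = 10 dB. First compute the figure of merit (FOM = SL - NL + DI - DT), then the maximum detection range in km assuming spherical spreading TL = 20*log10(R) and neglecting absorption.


Step 1: FOM = SL - NL + DI - DT = 137 - 86 + 12 - 10 = 53 dB
Step 2: at max range FOM = TL = 20*log10(R), so R = 10^(53/20) = 446.68 m = 0.45 km

0.45 km


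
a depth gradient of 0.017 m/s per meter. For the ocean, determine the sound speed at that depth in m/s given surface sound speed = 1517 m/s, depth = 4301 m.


c = 1517 + 0.017 * 4301 = 1590.117

1590.117 m/s


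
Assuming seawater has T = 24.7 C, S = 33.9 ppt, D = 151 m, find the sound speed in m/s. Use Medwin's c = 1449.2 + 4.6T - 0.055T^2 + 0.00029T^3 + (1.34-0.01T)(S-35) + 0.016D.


c = 1449.2 + 4.6*24.7 - 0.055*24.7^2 + 0.00029*24.7^3 + (1.34 - 0.01*24.7)*(33.9 - 35) + 0.016*151 = 1534.85

1534.85 m/s


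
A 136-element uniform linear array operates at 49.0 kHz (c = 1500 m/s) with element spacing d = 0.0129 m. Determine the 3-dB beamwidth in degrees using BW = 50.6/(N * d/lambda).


Step 1: lambda = 1500/49000 = 0.03061 m
Step 2: d/lambda = 0.0129/0.03061 = 0.4214
Step 3: BW = 50.6/(N * d/lambda) = 50.6/(136 * 0.4214) = 0.88

0.88 deg


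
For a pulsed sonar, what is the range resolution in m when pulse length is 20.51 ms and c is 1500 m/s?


dR = c*tau/2 = 1500 * 20.51e-3 / 2 = 15.3825

15.3825 m


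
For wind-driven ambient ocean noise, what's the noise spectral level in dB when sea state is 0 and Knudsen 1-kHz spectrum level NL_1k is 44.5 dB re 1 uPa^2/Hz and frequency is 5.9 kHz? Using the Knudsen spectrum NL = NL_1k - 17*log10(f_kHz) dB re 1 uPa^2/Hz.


NL = NL_1k - 17*log10(f_kHz) = 44.5 - 17*log10(5.9) = 44.5 - (13.1) = 31.4

31.4 dB


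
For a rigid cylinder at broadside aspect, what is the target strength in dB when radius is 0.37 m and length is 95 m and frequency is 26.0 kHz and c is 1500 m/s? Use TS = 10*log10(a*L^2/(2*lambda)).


44.62 dB


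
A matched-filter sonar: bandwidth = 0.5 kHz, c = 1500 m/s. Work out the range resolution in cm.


dR = c/(2*BW) = 1500 / (2 * 0.5e3) = 1.5 m = 150.0 cm

150.0 cm


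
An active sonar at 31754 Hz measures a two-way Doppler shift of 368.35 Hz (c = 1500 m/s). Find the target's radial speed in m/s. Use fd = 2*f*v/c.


From fd = 2*f*v/c, v = c*fd/(2*f) = 1500 * 368.35 / (2*31754) = 8.7

8.7 m/s


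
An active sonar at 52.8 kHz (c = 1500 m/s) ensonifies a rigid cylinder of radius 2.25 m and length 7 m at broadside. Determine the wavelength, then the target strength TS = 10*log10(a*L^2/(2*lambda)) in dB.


Step 1: lambda = c/f = 1500/52800 = 0.02841 m
Step 2: TS = 10*log10(a*L^2/(2*lambda)) = 10*log10(2.25*7^2/(2*0.02841)) = 32.88

32.88 dB


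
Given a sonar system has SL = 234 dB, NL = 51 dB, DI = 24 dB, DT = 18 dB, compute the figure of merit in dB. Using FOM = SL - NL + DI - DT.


FOM = SL - NL + DI - DT = 234 - 51 + 24 - 18 = 189

189 dB


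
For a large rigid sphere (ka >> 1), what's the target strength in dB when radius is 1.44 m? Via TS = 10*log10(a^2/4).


TS = 10*log10(1.44^2 / 4) = 10*log10(0.5184) = -2.85

-2.85 dB


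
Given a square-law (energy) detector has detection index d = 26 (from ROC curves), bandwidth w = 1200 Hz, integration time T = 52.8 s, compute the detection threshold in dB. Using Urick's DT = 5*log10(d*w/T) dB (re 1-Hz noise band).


13.86 dB


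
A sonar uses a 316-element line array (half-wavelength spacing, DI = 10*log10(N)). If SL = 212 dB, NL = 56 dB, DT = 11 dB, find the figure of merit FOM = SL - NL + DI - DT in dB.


170.0 dB


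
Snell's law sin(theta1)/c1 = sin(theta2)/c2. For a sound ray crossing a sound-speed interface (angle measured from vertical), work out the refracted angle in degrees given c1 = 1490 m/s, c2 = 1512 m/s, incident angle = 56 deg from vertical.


57.28 deg


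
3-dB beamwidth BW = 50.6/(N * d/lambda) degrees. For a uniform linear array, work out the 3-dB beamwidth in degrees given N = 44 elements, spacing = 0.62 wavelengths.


1.85 deg


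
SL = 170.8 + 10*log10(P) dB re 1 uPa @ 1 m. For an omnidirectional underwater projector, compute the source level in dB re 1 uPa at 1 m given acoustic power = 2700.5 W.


205.11 dB


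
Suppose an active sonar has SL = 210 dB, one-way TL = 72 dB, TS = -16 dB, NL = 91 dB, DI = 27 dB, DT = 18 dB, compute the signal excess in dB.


-32 dB


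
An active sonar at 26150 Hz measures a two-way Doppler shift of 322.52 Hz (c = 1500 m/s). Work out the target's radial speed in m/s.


From fd = 2*f*v/c, v = c*fd/(2*f) = 1500 * 322.52 / (2*26150) = 9.25

9.25 m/s


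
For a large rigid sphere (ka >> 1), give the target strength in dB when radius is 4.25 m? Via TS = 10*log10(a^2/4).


TS = 10*log10(4.25^2 / 4) = 10*log10(4.515625) = 6.55

6.55 dB


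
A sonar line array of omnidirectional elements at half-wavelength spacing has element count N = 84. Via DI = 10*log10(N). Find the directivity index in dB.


DI = 10*log10(84) = 19.24

19.24 dB


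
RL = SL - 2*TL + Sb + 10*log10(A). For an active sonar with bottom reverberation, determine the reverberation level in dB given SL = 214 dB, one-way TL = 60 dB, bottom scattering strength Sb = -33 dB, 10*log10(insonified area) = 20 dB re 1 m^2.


RL = SL - 2*TL + Sb + 10*log10(A) = 214 - 2*60 + (-33) + 20 = 81

81 dB


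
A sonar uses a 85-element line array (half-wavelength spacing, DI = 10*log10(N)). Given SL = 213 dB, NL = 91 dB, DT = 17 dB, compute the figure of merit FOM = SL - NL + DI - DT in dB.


Step 1: DI = 10*log10(85) = 19.29 dB
Step 2: FOM = SL - NL + DI - DT = 213 - 91 + 19.29 - 17 = 124.29

124.29 dB


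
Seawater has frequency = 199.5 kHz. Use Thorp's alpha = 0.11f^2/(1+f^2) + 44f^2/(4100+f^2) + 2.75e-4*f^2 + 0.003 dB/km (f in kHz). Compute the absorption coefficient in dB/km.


f^2 = 39800.25
alpha = 0.11*39800.25/(1+39800.25) + 44*39800.25/(4100+39800.25) + 2.75e-4*39800.25 + 0.003 = 50.949

50.949 dB/km


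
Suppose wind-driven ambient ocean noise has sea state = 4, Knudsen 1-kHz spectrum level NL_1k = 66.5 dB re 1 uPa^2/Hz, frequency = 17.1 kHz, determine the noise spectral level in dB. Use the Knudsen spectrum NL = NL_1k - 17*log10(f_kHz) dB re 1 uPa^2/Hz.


NL = NL_1k - 17*log10(f_kHz) = 66.5 - 17*log10(17.1) = 66.5 - (20.96) = 45.54

45.54 dB


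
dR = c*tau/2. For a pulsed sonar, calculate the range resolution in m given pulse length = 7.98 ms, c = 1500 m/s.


dR = c*tau/2 = 1500 * 7.98e-3 / 2 = 5.985

5.985 m


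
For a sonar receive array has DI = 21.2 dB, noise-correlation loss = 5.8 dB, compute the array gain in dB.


AG = DI - L_corr = 21.2 - 5.8 = 15.4

15.4 dB


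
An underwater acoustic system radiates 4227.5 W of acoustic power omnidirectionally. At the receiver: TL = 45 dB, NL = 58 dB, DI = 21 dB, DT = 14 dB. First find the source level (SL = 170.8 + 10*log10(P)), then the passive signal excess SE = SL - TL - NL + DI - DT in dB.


Step 1: SL = 170.8 + 10*log10(4227.5) = 207.06 dB
Step 2: SE = SL - TL - NL + DI - DT = 207.06 - 45 - 58 + 21 - 14 = 111.06

111.06 dB


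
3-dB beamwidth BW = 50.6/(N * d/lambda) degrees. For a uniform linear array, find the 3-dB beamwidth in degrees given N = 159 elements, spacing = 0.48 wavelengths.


BW = 50.6 / (159 * 0.48) = 50.6 / 76.32 = 0.66

0.66 deg


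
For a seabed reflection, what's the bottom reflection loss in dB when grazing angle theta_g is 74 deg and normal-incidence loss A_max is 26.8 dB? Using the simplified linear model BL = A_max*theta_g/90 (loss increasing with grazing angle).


BL = A_max * theta_g / 90 = 26.8 * 74 / 90 = 22.04

22.04 dB


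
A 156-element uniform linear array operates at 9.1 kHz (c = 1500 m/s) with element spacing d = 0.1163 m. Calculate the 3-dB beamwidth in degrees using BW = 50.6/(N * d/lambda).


Step 1: lambda = 1500/9100 = 0.16484 m
Step 2: d/lambda = 0.1163/0.16484 = 0.7055
Step 3: BW = 50.6/(N * d/lambda) = 50.6/(156 * 0.7055) = 0.46

0.46 deg


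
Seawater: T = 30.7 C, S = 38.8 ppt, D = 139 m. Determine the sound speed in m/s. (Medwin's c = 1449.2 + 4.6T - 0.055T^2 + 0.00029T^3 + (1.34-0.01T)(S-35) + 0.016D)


c = 1449.2 + 4.6*30.7 - 0.055*30.7^2 + 0.00029*30.7^3 + (1.34 - 0.01*30.7)*(38.8 - 35) + 0.016*139 = 1553.12

1553.12 m/s


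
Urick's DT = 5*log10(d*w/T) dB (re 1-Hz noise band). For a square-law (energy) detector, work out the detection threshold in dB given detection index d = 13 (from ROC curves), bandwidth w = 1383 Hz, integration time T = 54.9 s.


DT = 5*log10(d*w/T) = 5*log10(13 * 1383 / 54.9) = 5*log10(327.49) = 12.58

12.58 dB


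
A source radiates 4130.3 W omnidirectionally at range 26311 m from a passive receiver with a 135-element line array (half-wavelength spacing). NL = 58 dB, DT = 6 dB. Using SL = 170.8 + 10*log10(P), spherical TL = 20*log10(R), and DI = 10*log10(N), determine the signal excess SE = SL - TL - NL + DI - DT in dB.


Step 1: SL = 170.8 + 10*log10(4130.3) = 206.96 dB
Step 2: TL = 20*log10(26311) = 88.4 dB
Step 3: DI = 10*log10(135) = 21.3 dB
Step 4: SE = SL - TL - NL + DI - DT = 206.96 - 88.4 - 58 + 21.3 - 6 = 75.86

75.86 dB


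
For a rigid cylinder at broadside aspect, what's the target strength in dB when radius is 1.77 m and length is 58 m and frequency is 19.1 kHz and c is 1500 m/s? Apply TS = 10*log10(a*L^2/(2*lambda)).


lambda = 1500/19100 = 0.07853 m
TS = 10*log10(1.77*58^2/(2*0.07853)) = 45.79

45.79 dB


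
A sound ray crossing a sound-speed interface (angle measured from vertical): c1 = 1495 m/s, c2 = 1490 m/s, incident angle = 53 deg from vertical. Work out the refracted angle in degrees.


sin(theta2) = (c2/c1)*sin(theta1) = (1490/1495)*sin(53 deg) = 0.79596
theta2 = arcsin(0.79596) = 52.75

52.75 deg
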